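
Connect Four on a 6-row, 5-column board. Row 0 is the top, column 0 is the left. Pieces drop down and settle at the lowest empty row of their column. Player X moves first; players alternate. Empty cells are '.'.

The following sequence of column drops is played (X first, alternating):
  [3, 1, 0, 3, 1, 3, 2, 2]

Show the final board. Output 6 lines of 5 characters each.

Move 1: X drops in col 3, lands at row 5
Move 2: O drops in col 1, lands at row 5
Move 3: X drops in col 0, lands at row 5
Move 4: O drops in col 3, lands at row 4
Move 5: X drops in col 1, lands at row 4
Move 6: O drops in col 3, lands at row 3
Move 7: X drops in col 2, lands at row 5
Move 8: O drops in col 2, lands at row 4

Answer: .....
.....
.....
...O.
.XOO.
XOXX.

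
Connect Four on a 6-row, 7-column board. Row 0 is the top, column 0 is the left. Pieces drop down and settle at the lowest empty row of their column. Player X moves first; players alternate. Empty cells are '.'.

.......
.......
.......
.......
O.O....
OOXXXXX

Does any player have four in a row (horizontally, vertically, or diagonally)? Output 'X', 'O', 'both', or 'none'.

X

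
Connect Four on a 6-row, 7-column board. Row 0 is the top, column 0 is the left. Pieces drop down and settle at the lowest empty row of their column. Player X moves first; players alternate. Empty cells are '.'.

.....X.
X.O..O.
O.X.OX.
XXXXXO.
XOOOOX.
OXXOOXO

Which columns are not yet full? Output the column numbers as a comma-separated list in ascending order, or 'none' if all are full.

col 0: top cell = '.' → open
col 1: top cell = '.' → open
col 2: top cell = '.' → open
col 3: top cell = '.' → open
col 4: top cell = '.' → open
col 5: top cell = 'X' → FULL
col 6: top cell = '.' → open

Answer: 0,1,2,3,4,6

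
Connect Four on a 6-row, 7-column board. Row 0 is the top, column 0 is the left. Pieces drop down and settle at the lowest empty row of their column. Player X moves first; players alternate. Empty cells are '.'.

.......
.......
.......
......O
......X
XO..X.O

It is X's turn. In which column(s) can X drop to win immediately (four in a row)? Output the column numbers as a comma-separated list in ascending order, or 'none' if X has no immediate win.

Answer: none

Derivation:
col 0: drop X → no win
col 1: drop X → no win
col 2: drop X → no win
col 3: drop X → no win
col 4: drop X → no win
col 5: drop X → no win
col 6: drop X → no win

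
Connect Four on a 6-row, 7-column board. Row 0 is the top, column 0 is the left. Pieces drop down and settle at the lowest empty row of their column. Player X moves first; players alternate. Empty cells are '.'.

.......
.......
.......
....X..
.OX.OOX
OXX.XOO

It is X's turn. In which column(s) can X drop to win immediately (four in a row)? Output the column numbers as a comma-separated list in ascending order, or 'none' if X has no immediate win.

col 0: drop X → no win
col 1: drop X → no win
col 2: drop X → no win
col 3: drop X → WIN!
col 4: drop X → no win
col 5: drop X → no win
col 6: drop X → no win

Answer: 3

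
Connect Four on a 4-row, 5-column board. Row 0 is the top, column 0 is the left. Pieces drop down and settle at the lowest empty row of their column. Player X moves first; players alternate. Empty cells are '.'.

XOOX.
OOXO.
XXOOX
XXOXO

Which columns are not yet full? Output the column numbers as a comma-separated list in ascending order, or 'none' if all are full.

col 0: top cell = 'X' → FULL
col 1: top cell = 'O' → FULL
col 2: top cell = 'O' → FULL
col 3: top cell = 'X' → FULL
col 4: top cell = '.' → open

Answer: 4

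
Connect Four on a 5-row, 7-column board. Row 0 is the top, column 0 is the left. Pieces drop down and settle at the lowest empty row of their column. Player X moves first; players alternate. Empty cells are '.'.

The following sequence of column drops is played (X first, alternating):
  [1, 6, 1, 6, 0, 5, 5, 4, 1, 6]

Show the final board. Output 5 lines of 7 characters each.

Move 1: X drops in col 1, lands at row 4
Move 2: O drops in col 6, lands at row 4
Move 3: X drops in col 1, lands at row 3
Move 4: O drops in col 6, lands at row 3
Move 5: X drops in col 0, lands at row 4
Move 6: O drops in col 5, lands at row 4
Move 7: X drops in col 5, lands at row 3
Move 8: O drops in col 4, lands at row 4
Move 9: X drops in col 1, lands at row 2
Move 10: O drops in col 6, lands at row 2

Answer: .......
.......
.X....O
.X...XO
XX..OOO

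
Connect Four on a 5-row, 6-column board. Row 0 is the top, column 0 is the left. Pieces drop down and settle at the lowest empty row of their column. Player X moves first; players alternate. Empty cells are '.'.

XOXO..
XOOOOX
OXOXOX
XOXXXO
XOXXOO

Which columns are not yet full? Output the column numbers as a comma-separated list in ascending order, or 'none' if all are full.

col 0: top cell = 'X' → FULL
col 1: top cell = 'O' → FULL
col 2: top cell = 'X' → FULL
col 3: top cell = 'O' → FULL
col 4: top cell = '.' → open
col 5: top cell = '.' → open

Answer: 4,5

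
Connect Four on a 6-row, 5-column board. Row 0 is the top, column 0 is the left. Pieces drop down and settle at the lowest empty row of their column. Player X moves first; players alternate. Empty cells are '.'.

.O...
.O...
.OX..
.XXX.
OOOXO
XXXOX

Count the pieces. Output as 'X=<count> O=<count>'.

X=9 O=8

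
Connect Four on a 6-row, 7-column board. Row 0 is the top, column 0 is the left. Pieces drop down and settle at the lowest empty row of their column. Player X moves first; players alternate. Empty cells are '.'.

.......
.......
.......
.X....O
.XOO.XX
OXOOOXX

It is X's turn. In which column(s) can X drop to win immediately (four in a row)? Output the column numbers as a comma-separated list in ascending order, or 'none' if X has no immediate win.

Answer: 1

Derivation:
col 0: drop X → no win
col 1: drop X → WIN!
col 2: drop X → no win
col 3: drop X → no win
col 4: drop X → no win
col 5: drop X → no win
col 6: drop X → no win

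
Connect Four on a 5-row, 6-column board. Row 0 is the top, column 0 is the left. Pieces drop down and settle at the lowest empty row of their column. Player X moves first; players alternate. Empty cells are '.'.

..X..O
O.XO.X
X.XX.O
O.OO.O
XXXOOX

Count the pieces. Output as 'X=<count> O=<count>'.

X=10 O=10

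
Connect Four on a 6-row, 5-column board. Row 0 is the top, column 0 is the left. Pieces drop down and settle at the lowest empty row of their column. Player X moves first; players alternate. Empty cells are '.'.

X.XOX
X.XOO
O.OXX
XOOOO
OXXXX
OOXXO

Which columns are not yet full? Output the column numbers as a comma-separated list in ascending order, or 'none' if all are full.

Answer: 1

Derivation:
col 0: top cell = 'X' → FULL
col 1: top cell = '.' → open
col 2: top cell = 'X' → FULL
col 3: top cell = 'O' → FULL
col 4: top cell = 'X' → FULL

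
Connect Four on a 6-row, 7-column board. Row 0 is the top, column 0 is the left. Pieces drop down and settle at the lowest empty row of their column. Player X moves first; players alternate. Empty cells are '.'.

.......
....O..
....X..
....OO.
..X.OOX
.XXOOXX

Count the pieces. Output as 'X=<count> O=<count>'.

X=7 O=7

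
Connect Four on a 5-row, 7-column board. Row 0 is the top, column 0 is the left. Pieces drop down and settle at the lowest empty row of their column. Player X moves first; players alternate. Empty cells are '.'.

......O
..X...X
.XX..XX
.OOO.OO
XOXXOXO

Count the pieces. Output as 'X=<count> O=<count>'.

X=10 O=9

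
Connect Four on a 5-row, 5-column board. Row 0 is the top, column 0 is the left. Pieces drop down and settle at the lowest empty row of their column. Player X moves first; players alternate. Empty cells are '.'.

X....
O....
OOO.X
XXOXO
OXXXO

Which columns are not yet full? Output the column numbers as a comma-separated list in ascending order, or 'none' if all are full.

col 0: top cell = 'X' → FULL
col 1: top cell = '.' → open
col 2: top cell = '.' → open
col 3: top cell = '.' → open
col 4: top cell = '.' → open

Answer: 1,2,3,4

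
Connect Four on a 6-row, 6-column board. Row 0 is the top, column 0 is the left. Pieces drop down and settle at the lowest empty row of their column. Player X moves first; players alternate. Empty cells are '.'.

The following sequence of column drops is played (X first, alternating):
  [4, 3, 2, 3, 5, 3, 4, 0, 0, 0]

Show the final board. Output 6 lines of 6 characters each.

Move 1: X drops in col 4, lands at row 5
Move 2: O drops in col 3, lands at row 5
Move 3: X drops in col 2, lands at row 5
Move 4: O drops in col 3, lands at row 4
Move 5: X drops in col 5, lands at row 5
Move 6: O drops in col 3, lands at row 3
Move 7: X drops in col 4, lands at row 4
Move 8: O drops in col 0, lands at row 5
Move 9: X drops in col 0, lands at row 4
Move 10: O drops in col 0, lands at row 3

Answer: ......
......
......
O..O..
X..OX.
O.XOXX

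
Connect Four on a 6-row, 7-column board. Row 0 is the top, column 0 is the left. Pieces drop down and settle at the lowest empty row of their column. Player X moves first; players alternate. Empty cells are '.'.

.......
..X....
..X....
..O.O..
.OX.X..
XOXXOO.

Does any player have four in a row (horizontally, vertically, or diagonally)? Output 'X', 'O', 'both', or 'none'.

none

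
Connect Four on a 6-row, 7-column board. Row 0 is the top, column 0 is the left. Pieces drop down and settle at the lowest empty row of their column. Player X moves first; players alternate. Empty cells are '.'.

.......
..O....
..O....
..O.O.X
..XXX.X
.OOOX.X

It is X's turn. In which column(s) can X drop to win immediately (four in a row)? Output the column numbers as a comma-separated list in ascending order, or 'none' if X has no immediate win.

Answer: 1,6

Derivation:
col 0: drop X → no win
col 1: drop X → WIN!
col 2: drop X → no win
col 3: drop X → no win
col 4: drop X → no win
col 5: drop X → no win
col 6: drop X → WIN!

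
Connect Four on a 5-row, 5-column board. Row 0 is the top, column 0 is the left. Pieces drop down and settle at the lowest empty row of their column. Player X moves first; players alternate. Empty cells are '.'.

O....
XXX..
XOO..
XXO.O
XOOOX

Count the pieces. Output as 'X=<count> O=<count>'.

X=8 O=8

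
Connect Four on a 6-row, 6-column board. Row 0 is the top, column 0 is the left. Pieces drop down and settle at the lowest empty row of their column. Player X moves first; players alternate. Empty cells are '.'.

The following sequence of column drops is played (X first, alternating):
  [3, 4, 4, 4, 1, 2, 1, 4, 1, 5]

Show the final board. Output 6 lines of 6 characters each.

Answer: ......
......
....O.
.X..O.
.X..X.
.XOXOO

Derivation:
Move 1: X drops in col 3, lands at row 5
Move 2: O drops in col 4, lands at row 5
Move 3: X drops in col 4, lands at row 4
Move 4: O drops in col 4, lands at row 3
Move 5: X drops in col 1, lands at row 5
Move 6: O drops in col 2, lands at row 5
Move 7: X drops in col 1, lands at row 4
Move 8: O drops in col 4, lands at row 2
Move 9: X drops in col 1, lands at row 3
Move 10: O drops in col 5, lands at row 5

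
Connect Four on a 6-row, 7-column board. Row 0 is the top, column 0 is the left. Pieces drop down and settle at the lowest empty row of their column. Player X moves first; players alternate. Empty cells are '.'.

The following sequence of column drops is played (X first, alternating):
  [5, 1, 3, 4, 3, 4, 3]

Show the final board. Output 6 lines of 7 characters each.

Answer: .......
.......
.......
...X...
...XO..
.O.XOX.

Derivation:
Move 1: X drops in col 5, lands at row 5
Move 2: O drops in col 1, lands at row 5
Move 3: X drops in col 3, lands at row 5
Move 4: O drops in col 4, lands at row 5
Move 5: X drops in col 3, lands at row 4
Move 6: O drops in col 4, lands at row 4
Move 7: X drops in col 3, lands at row 3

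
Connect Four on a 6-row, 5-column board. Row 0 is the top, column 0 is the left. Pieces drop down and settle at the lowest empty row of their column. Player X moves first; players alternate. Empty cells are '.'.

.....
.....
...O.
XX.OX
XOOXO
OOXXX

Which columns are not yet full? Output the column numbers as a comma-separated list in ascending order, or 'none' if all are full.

col 0: top cell = '.' → open
col 1: top cell = '.' → open
col 2: top cell = '.' → open
col 3: top cell = '.' → open
col 4: top cell = '.' → open

Answer: 0,1,2,3,4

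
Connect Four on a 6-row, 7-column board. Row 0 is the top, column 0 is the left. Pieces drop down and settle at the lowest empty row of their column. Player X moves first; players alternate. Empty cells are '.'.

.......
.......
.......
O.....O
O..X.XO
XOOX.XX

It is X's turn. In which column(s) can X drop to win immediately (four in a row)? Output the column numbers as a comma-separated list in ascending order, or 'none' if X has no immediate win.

col 0: drop X → no win
col 1: drop X → no win
col 2: drop X → no win
col 3: drop X → no win
col 4: drop X → WIN!
col 5: drop X → no win
col 6: drop X → no win

Answer: 4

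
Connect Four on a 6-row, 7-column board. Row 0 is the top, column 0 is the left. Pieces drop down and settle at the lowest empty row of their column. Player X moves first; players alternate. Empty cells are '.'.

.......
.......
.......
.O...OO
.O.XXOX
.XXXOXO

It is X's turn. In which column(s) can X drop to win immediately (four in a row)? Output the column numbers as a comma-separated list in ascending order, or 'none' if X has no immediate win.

col 0: drop X → WIN!
col 1: drop X → no win
col 2: drop X → no win
col 3: drop X → no win
col 4: drop X → no win
col 5: drop X → no win
col 6: drop X → no win

Answer: 0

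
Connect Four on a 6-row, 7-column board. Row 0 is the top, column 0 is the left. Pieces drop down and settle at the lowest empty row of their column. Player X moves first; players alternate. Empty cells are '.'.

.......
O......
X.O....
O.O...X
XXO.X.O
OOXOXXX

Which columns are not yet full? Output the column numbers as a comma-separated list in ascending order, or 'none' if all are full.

Answer: 0,1,2,3,4,5,6

Derivation:
col 0: top cell = '.' → open
col 1: top cell = '.' → open
col 2: top cell = '.' → open
col 3: top cell = '.' → open
col 4: top cell = '.' → open
col 5: top cell = '.' → open
col 6: top cell = '.' → open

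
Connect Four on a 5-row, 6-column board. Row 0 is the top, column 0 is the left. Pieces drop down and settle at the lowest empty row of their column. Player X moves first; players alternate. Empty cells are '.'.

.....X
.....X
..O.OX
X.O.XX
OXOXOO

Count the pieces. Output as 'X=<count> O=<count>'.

X=8 O=7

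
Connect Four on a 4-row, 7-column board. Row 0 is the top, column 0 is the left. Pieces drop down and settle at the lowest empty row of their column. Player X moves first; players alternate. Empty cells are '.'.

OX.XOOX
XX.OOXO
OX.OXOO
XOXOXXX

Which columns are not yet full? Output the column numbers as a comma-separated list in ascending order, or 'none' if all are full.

Answer: 2

Derivation:
col 0: top cell = 'O' → FULL
col 1: top cell = 'X' → FULL
col 2: top cell = '.' → open
col 3: top cell = 'X' → FULL
col 4: top cell = 'O' → FULL
col 5: top cell = 'O' → FULL
col 6: top cell = 'X' → FULL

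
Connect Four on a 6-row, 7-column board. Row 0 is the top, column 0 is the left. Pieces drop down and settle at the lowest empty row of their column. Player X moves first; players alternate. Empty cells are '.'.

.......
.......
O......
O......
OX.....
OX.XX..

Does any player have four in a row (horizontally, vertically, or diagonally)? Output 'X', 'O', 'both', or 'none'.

O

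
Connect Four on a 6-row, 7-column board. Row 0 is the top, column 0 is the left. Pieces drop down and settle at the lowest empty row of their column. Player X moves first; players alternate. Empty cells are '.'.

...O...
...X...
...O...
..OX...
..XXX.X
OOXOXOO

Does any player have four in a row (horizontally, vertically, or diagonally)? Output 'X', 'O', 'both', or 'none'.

none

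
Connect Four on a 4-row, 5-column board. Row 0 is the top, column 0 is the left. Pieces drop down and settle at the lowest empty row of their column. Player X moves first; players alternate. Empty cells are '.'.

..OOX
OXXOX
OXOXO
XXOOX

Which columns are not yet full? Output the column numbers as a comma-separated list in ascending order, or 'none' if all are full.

Answer: 0,1

Derivation:
col 0: top cell = '.' → open
col 1: top cell = '.' → open
col 2: top cell = 'O' → FULL
col 3: top cell = 'O' → FULL
col 4: top cell = 'X' → FULL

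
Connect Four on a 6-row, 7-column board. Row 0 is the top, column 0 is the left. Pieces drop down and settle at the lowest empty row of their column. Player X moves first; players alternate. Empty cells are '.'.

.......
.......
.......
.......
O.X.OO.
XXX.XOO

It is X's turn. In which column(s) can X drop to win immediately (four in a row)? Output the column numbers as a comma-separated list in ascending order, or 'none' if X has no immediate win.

col 0: drop X → no win
col 1: drop X → no win
col 2: drop X → no win
col 3: drop X → WIN!
col 4: drop X → no win
col 5: drop X → no win
col 6: drop X → no win

Answer: 3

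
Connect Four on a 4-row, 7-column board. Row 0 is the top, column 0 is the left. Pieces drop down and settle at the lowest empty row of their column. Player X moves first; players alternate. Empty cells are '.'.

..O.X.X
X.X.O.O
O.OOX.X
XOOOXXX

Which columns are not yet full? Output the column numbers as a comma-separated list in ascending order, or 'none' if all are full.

col 0: top cell = '.' → open
col 1: top cell = '.' → open
col 2: top cell = 'O' → FULL
col 3: top cell = '.' → open
col 4: top cell = 'X' → FULL
col 5: top cell = '.' → open
col 6: top cell = 'X' → FULL

Answer: 0,1,3,5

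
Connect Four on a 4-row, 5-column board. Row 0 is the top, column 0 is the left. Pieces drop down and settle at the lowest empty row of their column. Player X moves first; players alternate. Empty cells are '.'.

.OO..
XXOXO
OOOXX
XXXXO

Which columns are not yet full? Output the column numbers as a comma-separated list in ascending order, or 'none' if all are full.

col 0: top cell = '.' → open
col 1: top cell = 'O' → FULL
col 2: top cell = 'O' → FULL
col 3: top cell = '.' → open
col 4: top cell = '.' → open

Answer: 0,3,4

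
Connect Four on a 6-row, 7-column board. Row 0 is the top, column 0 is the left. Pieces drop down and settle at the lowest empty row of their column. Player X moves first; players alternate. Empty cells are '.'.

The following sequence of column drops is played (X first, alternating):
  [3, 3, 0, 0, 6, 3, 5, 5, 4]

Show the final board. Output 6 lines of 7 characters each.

Move 1: X drops in col 3, lands at row 5
Move 2: O drops in col 3, lands at row 4
Move 3: X drops in col 0, lands at row 5
Move 4: O drops in col 0, lands at row 4
Move 5: X drops in col 6, lands at row 5
Move 6: O drops in col 3, lands at row 3
Move 7: X drops in col 5, lands at row 5
Move 8: O drops in col 5, lands at row 4
Move 9: X drops in col 4, lands at row 5

Answer: .......
.......
.......
...O...
O..O.O.
X..XXXX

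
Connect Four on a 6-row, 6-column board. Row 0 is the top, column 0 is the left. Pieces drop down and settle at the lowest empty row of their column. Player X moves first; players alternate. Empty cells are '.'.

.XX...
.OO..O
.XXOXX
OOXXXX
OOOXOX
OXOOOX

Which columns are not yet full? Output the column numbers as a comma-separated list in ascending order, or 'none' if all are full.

col 0: top cell = '.' → open
col 1: top cell = 'X' → FULL
col 2: top cell = 'X' → FULL
col 3: top cell = '.' → open
col 4: top cell = '.' → open
col 5: top cell = '.' → open

Answer: 0,3,4,5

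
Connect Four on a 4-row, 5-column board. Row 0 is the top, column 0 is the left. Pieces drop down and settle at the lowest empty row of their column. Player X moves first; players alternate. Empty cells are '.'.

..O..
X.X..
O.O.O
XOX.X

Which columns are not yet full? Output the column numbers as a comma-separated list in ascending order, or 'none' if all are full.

Answer: 0,1,3,4

Derivation:
col 0: top cell = '.' → open
col 1: top cell = '.' → open
col 2: top cell = 'O' → FULL
col 3: top cell = '.' → open
col 4: top cell = '.' → open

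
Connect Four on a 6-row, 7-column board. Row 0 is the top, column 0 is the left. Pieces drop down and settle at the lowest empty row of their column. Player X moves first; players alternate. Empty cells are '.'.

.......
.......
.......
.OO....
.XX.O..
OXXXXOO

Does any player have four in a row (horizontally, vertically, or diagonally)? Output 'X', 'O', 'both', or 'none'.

X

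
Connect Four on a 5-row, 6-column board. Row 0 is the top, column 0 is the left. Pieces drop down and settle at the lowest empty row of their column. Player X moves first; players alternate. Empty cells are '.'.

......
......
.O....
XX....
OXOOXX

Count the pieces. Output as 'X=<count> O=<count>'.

X=5 O=4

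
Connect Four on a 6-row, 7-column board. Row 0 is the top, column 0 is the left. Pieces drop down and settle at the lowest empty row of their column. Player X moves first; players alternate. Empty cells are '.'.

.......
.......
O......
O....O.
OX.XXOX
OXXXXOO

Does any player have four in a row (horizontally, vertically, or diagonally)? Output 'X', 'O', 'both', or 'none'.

both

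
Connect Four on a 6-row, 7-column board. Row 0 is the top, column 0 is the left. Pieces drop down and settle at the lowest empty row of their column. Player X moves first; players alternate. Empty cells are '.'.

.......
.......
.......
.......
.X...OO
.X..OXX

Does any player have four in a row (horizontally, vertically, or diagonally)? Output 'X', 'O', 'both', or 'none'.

none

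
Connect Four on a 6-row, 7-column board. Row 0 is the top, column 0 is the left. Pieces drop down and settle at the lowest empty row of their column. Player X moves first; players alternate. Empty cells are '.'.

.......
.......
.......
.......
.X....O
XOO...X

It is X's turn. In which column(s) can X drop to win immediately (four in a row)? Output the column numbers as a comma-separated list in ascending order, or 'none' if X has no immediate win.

Answer: none

Derivation:
col 0: drop X → no win
col 1: drop X → no win
col 2: drop X → no win
col 3: drop X → no win
col 4: drop X → no win
col 5: drop X → no win
col 6: drop X → no win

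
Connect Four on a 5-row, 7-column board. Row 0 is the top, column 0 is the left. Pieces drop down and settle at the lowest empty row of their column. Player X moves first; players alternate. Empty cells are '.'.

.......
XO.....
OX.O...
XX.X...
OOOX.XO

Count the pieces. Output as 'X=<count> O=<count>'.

X=7 O=7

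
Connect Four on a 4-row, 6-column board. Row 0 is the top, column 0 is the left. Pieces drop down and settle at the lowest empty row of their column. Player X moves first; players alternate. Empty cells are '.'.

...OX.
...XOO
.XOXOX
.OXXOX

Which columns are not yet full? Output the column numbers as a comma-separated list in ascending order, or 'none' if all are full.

Answer: 0,1,2,5

Derivation:
col 0: top cell = '.' → open
col 1: top cell = '.' → open
col 2: top cell = '.' → open
col 3: top cell = 'O' → FULL
col 4: top cell = 'X' → FULL
col 5: top cell = '.' → open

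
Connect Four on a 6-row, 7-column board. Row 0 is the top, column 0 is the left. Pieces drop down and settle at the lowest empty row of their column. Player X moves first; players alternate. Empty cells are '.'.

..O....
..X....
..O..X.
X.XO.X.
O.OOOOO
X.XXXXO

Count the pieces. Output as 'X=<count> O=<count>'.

X=10 O=10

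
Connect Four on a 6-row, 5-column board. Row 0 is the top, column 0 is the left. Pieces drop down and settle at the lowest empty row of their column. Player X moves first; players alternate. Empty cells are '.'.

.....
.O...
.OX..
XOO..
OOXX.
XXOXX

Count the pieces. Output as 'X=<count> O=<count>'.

X=8 O=7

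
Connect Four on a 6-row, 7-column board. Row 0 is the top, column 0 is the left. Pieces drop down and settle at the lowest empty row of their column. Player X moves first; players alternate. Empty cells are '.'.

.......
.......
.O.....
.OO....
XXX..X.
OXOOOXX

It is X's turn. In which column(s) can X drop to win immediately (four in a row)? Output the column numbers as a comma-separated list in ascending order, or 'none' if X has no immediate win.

Answer: 3

Derivation:
col 0: drop X → no win
col 1: drop X → no win
col 2: drop X → no win
col 3: drop X → WIN!
col 4: drop X → no win
col 5: drop X → no win
col 6: drop X → no win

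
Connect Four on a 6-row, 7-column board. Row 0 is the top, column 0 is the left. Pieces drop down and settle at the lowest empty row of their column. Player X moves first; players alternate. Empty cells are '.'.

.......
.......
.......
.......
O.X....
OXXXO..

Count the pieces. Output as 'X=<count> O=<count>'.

X=4 O=3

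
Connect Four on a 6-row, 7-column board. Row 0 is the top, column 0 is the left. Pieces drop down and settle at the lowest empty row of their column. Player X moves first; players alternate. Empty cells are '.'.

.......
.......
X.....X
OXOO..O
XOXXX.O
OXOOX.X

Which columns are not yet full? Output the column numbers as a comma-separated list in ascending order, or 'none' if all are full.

Answer: 0,1,2,3,4,5,6

Derivation:
col 0: top cell = '.' → open
col 1: top cell = '.' → open
col 2: top cell = '.' → open
col 3: top cell = '.' → open
col 4: top cell = '.' → open
col 5: top cell = '.' → open
col 6: top cell = '.' → open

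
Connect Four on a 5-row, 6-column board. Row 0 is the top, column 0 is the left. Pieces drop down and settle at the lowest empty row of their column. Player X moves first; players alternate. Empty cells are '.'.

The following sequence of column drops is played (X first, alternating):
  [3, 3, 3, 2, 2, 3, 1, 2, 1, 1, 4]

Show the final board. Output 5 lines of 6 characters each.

Move 1: X drops in col 3, lands at row 4
Move 2: O drops in col 3, lands at row 3
Move 3: X drops in col 3, lands at row 2
Move 4: O drops in col 2, lands at row 4
Move 5: X drops in col 2, lands at row 3
Move 6: O drops in col 3, lands at row 1
Move 7: X drops in col 1, lands at row 4
Move 8: O drops in col 2, lands at row 2
Move 9: X drops in col 1, lands at row 3
Move 10: O drops in col 1, lands at row 2
Move 11: X drops in col 4, lands at row 4

Answer: ......
...O..
.OOX..
.XXO..
.XOXX.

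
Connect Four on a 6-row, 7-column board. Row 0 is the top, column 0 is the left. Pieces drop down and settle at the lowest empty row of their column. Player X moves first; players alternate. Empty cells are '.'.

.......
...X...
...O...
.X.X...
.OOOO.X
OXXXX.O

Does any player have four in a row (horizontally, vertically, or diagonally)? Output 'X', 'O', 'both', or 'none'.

both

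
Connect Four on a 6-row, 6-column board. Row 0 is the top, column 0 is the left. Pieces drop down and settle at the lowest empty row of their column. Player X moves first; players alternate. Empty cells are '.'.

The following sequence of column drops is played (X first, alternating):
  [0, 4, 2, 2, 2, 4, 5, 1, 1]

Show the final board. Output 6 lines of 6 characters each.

Move 1: X drops in col 0, lands at row 5
Move 2: O drops in col 4, lands at row 5
Move 3: X drops in col 2, lands at row 5
Move 4: O drops in col 2, lands at row 4
Move 5: X drops in col 2, lands at row 3
Move 6: O drops in col 4, lands at row 4
Move 7: X drops in col 5, lands at row 5
Move 8: O drops in col 1, lands at row 5
Move 9: X drops in col 1, lands at row 4

Answer: ......
......
......
..X...
.XO.O.
XOX.OX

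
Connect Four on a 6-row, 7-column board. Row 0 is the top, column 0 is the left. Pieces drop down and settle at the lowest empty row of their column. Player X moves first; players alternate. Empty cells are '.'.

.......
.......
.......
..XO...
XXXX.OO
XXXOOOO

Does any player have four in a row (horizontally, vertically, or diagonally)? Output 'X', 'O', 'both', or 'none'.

both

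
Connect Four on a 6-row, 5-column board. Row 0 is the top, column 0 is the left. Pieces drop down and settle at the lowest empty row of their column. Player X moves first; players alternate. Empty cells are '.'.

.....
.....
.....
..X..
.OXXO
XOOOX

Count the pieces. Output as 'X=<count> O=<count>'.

X=5 O=5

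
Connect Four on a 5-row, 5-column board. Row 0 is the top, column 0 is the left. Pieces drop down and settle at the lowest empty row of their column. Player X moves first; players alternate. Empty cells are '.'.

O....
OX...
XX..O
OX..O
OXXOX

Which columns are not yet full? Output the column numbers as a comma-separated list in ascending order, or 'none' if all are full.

col 0: top cell = 'O' → FULL
col 1: top cell = '.' → open
col 2: top cell = '.' → open
col 3: top cell = '.' → open
col 4: top cell = '.' → open

Answer: 1,2,3,4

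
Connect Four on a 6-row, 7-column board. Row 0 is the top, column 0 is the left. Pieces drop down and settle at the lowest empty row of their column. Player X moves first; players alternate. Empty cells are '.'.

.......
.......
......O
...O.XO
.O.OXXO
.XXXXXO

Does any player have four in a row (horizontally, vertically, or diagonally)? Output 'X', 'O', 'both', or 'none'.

both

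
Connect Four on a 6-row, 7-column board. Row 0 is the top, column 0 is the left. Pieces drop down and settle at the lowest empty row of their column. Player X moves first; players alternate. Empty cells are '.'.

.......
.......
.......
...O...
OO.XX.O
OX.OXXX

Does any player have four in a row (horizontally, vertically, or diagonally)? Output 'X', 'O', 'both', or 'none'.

none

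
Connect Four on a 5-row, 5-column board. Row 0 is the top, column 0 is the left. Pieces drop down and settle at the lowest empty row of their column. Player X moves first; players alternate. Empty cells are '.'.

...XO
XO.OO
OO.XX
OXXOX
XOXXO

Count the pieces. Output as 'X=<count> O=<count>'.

X=10 O=10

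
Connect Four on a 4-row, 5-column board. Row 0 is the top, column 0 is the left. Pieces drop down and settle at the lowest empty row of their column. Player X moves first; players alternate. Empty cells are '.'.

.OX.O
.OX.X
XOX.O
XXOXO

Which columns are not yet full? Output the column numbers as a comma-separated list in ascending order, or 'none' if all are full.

Answer: 0,3

Derivation:
col 0: top cell = '.' → open
col 1: top cell = 'O' → FULL
col 2: top cell = 'X' → FULL
col 3: top cell = '.' → open
col 4: top cell = 'O' → FULL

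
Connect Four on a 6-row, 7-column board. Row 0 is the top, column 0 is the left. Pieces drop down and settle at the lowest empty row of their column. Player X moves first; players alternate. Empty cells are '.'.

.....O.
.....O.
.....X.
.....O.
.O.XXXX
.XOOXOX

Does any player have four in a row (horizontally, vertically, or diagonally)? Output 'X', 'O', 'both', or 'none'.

X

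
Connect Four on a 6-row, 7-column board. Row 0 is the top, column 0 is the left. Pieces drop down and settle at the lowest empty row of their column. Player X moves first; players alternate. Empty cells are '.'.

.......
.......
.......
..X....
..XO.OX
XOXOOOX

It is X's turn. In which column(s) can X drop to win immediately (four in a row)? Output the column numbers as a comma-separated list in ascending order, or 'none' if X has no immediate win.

col 0: drop X → no win
col 1: drop X → no win
col 2: drop X → WIN!
col 3: drop X → no win
col 4: drop X → no win
col 5: drop X → no win
col 6: drop X → no win

Answer: 2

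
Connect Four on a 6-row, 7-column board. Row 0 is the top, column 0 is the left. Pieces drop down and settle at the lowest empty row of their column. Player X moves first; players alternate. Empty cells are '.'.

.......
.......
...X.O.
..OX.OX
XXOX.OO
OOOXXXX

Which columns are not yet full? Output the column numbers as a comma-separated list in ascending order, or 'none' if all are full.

Answer: 0,1,2,3,4,5,6

Derivation:
col 0: top cell = '.' → open
col 1: top cell = '.' → open
col 2: top cell = '.' → open
col 3: top cell = '.' → open
col 4: top cell = '.' → open
col 5: top cell = '.' → open
col 6: top cell = '.' → open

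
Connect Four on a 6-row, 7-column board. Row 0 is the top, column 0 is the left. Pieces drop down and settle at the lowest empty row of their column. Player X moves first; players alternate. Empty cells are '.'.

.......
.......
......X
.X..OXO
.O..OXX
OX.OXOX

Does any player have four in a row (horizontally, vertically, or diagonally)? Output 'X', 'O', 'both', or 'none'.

none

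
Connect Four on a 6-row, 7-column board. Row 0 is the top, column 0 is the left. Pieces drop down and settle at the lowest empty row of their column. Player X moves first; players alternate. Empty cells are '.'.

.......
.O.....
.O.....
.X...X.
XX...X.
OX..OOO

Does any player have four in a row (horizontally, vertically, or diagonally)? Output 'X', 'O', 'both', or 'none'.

none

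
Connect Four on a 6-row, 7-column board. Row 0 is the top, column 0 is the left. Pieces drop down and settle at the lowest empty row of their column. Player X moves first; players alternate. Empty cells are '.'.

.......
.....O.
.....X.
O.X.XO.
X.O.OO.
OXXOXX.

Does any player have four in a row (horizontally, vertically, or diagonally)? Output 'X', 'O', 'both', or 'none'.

none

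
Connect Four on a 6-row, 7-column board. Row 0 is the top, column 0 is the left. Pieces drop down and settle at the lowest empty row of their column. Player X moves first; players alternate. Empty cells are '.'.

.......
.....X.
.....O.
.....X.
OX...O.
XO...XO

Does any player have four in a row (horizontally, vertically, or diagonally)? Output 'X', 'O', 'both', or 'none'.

none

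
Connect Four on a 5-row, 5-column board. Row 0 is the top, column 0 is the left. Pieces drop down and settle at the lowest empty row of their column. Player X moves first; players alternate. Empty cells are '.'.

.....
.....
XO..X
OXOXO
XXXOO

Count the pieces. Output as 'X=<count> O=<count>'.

X=7 O=6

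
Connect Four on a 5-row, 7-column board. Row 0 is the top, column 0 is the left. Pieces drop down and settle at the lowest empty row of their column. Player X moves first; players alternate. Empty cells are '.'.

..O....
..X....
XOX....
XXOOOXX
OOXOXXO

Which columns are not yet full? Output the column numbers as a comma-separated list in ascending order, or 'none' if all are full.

col 0: top cell = '.' → open
col 1: top cell = '.' → open
col 2: top cell = 'O' → FULL
col 3: top cell = '.' → open
col 4: top cell = '.' → open
col 5: top cell = '.' → open
col 6: top cell = '.' → open

Answer: 0,1,3,4,5,6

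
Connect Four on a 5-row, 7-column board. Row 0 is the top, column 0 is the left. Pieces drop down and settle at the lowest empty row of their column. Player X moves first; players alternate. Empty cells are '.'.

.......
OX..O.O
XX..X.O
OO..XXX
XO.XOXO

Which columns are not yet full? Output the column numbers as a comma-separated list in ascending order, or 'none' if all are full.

col 0: top cell = '.' → open
col 1: top cell = '.' → open
col 2: top cell = '.' → open
col 3: top cell = '.' → open
col 4: top cell = '.' → open
col 5: top cell = '.' → open
col 6: top cell = '.' → open

Answer: 0,1,2,3,4,5,6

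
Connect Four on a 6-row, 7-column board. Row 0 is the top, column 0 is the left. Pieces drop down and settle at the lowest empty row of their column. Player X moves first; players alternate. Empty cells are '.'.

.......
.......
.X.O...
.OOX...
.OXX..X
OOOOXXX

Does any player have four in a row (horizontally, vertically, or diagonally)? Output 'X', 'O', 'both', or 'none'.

O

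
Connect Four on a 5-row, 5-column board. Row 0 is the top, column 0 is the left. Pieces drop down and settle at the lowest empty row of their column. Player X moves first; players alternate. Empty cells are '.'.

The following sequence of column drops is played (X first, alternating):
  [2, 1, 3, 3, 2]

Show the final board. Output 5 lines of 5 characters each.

Move 1: X drops in col 2, lands at row 4
Move 2: O drops in col 1, lands at row 4
Move 3: X drops in col 3, lands at row 4
Move 4: O drops in col 3, lands at row 3
Move 5: X drops in col 2, lands at row 3

Answer: .....
.....
.....
..XO.
.OXX.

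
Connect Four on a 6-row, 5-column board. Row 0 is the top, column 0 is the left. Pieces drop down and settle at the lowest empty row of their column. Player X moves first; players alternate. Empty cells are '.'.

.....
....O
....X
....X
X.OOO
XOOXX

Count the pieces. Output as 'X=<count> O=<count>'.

X=6 O=6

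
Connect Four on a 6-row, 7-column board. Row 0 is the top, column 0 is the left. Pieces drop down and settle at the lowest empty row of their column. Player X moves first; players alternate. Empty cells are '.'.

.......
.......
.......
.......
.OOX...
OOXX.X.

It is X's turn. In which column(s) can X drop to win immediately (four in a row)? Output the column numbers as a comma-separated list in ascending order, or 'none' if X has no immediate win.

Answer: 4

Derivation:
col 0: drop X → no win
col 1: drop X → no win
col 2: drop X → no win
col 3: drop X → no win
col 4: drop X → WIN!
col 5: drop X → no win
col 6: drop X → no win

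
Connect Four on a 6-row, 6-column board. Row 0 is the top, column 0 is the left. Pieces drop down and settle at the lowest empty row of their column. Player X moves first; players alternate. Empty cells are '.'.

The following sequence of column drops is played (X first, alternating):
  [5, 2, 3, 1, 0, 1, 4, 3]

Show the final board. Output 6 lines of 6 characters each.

Answer: ......
......
......
......
.O.O..
XOOXXX

Derivation:
Move 1: X drops in col 5, lands at row 5
Move 2: O drops in col 2, lands at row 5
Move 3: X drops in col 3, lands at row 5
Move 4: O drops in col 1, lands at row 5
Move 5: X drops in col 0, lands at row 5
Move 6: O drops in col 1, lands at row 4
Move 7: X drops in col 4, lands at row 5
Move 8: O drops in col 3, lands at row 4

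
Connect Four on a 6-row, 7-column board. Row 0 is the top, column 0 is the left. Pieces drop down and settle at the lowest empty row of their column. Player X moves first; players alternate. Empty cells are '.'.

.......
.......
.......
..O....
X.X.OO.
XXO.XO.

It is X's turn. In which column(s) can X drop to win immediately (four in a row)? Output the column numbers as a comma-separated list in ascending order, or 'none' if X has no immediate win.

col 0: drop X → no win
col 1: drop X → no win
col 2: drop X → no win
col 3: drop X → no win
col 4: drop X → no win
col 5: drop X → no win
col 6: drop X → no win

Answer: none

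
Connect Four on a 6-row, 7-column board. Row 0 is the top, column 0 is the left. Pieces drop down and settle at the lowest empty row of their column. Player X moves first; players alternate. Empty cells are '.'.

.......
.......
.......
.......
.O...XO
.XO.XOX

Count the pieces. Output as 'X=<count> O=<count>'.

X=4 O=4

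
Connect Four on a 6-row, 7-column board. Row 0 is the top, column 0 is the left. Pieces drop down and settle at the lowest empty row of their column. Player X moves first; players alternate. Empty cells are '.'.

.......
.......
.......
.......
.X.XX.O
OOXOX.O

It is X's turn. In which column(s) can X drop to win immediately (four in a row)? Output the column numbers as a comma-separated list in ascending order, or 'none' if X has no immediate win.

col 0: drop X → no win
col 1: drop X → no win
col 2: drop X → WIN!
col 3: drop X → no win
col 4: drop X → no win
col 5: drop X → no win
col 6: drop X → no win

Answer: 2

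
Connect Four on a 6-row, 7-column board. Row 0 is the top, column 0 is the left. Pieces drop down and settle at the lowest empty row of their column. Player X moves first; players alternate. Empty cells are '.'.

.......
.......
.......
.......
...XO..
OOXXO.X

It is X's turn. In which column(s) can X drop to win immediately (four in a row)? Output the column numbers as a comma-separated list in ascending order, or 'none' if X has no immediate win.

col 0: drop X → no win
col 1: drop X → no win
col 2: drop X → no win
col 3: drop X → no win
col 4: drop X → no win
col 5: drop X → no win
col 6: drop X → no win

Answer: none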